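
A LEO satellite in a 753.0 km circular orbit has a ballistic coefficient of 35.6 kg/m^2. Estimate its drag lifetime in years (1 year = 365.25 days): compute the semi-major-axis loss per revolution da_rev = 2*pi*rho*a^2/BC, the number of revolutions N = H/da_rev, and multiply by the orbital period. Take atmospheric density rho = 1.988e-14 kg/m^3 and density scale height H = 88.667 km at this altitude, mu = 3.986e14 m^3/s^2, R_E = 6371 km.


a = R_E + alt = 7124.0000 km = 7.124e+06 m
da_rev = 2*pi*rho*a^2/BC = 2*pi*1.988e-14*(7.124e+06)^2/35.6 = 0.178071359 m per revolution
N = H/da_rev = 88667.0000 m / 0.178071359 m = 497929.5981 revolutions
P = 2*pi*sqrt(a^3/mu) = 5984.0758 s
lifetime = N*P = 497929.5981 * 5984.0758 = 2.9796485e+09 s = 34486.6721 days
years = 34486.6721 / 365.25 = 94.4194 years

94.4194 years


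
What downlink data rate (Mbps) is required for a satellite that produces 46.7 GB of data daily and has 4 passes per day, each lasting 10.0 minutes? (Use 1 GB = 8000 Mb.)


total contact time = 4 * 10.0 * 60 = 2400.0000 s
data = 46.7 GB = 373600.0000 Mb
rate = 373600.0000 / 2400.0000 = 155.6667 Mbps

155.6667 Mbps


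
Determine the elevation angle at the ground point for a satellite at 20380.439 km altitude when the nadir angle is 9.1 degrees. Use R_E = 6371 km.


r = R_E + alt = 26751.4390 km
Law of sines in the satellite / Earth-center / ground-point triangle:
  sin(nadir)/R_E = sin(90 + el)/r  =>  cos(el) = (r/R_E)*sin(nadir)
cos(el) = (26751.4390 / 6371.0000) * sin(9.1 deg) = 0.664096
el = arccos(0.664096) = 48.3870 deg
(Earth-central angle = 90 - nadir - el = 32.5130 deg)

48.3870 degrees


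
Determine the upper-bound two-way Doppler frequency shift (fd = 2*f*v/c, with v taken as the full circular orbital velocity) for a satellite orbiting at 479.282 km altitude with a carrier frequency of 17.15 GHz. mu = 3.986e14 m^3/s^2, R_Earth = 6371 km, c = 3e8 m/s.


r = 6.850282e+06 m
v = sqrt(mu/r) = 7628.0657 m/s (worst-case radial velocity)
f = 17.15 GHz = 1.715e+10 Hz
fd = 2*f*v/c = 2*1.715e+10*7628.0657/3.0e+08
fd = 872142.1727 Hz

872142.1727 Hz


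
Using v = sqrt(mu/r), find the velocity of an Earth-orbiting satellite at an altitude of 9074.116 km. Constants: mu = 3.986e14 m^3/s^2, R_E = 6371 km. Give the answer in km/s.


r = R_E + alt = 6371.0 + 9074.116 = 15445.1160 km = 1.5445116e+07 m
v = sqrt(mu/r) = sqrt(3.986e14 / 1.5445116e+07) = 5080.1093 m/s = 5.0801 km/s

5.0801 km/s


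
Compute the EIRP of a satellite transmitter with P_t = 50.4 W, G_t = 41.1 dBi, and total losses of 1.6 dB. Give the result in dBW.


Pt = 50.4 W = 17.0243 dBW
EIRP = Pt_dBW + Gt - losses = 17.0243 + 41.1 - 1.6 = 56.5243 dBW

56.5243 dBW


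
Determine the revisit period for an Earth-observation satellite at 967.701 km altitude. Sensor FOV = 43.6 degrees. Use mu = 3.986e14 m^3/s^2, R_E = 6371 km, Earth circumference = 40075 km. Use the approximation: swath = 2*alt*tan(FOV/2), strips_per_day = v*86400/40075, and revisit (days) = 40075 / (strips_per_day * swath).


swath = 2*967.701*tan(0.3804818) = 774.1056 km
v = sqrt(mu/r) = 7369.8568 m/s = 7.3699 km/s
strips/day = v*86400/40075 = 7.3699*86400/40075 = 15.8891
coverage/day = strips * swath = 15.8891 * 774.1056 = 12299.8398 km
revisit = 40075 / 12299.8398 = 3.2582 days

3.2582 days


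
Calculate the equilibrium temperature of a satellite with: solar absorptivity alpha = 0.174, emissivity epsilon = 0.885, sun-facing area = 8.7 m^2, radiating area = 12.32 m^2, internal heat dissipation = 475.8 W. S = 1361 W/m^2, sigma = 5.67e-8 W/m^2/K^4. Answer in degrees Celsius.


Numerator = alpha*S*A_sun + Q_int = 0.174*1361*8.7 + 475.8 = 2536.0818 W
Denominator = eps*sigma*A_rad = 0.885*5.67e-8*12.32 = 6.1821144e-07 W/K^4
T^4 = 4.1022887e+09 K^4
T = 253.0793 K = -20.0707 C

-20.0707 degrees Celsius


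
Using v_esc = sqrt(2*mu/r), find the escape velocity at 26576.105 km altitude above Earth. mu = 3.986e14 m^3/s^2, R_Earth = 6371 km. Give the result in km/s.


r = 6371.0 + 26576.105 = 32947.1050 km = 3.2947105e+07 m
v_esc = sqrt(2*mu/r) = sqrt(2*3.986e14 / 3.2947105e+07)
v_esc = 4918.9795 m/s = 4.9190 km/s

4.9190 km/s


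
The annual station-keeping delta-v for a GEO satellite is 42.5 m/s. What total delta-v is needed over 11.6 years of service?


dV = rate * years = 42.5 * 11.6
dV = 493.0000 m/s

493.0000 m/s


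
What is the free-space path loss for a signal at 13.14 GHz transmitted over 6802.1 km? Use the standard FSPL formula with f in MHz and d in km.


f = 13.14 GHz = 13140.0000 MHz
d = 6802.1 km
FSPL = 32.44 + 20*log10(13140.0000) + 20*log10(6802.1)
FSPL = 32.44 + 82.3719 + 76.6529
FSPL = 191.4648 dB

191.4648 dB


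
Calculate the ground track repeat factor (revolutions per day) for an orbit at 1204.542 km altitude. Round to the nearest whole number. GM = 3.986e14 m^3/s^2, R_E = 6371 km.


r = 7.575542e+06 m
T = 2*pi*sqrt(r^3/mu) = 6561.9329 s = 109.3655 min
revs/day = 1440 / 109.3655 = 13.1669
Rounded: 13 revolutions per day

13 revolutions per day


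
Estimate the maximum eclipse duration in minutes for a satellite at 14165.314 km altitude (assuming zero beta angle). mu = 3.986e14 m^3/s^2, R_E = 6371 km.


r = 20536.3140 km
T = 488.1392 min
Eclipse fraction = arcsin(R_E/r)/pi = arcsin(6371.0000/20536.3140)/pi
= arcsin(0.3102309)/pi = 0.1004064
Eclipse duration = 0.1004064 * 488.1392 = 49.0123 min

49.0123 minutes


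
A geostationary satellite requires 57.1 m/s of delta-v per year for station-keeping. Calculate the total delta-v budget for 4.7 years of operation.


dV = rate * years = 57.1 * 4.7
dV = 268.3700 m/s

268.3700 m/s


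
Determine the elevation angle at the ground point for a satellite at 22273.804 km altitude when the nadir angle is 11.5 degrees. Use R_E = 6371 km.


r = R_E + alt = 28644.8040 km
Law of sines in the satellite / Earth-center / ground-point triangle:
  sin(nadir)/R_E = sin(90 + el)/r  =>  cos(el) = (r/R_E)*sin(nadir)
cos(el) = (28644.8040 / 6371.0000) * sin(11.5 deg) = 0.8963829
el = arccos(0.8963829) = 26.3134 deg
(Earth-central angle = 90 - nadir - el = 52.1866 deg)

26.3134 degrees


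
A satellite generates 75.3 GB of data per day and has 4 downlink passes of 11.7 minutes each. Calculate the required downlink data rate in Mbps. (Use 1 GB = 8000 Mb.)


total contact time = 4 * 11.7 * 60 = 2808.0000 s
data = 75.3 GB = 602400.0000 Mb
rate = 602400.0000 / 2808.0000 = 214.5299 Mbps

214.5299 Mbps


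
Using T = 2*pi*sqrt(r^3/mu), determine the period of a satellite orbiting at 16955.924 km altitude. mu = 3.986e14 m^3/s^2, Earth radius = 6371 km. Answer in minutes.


r = 23326.9240 km = 2.3326924e+07 m
T = 2*pi*sqrt(r^3/mu) = 2*pi*sqrt(1.2693238e+22 / 3.986e14)
T = 35456.6282 s = 590.9438 min

590.9438 minutes


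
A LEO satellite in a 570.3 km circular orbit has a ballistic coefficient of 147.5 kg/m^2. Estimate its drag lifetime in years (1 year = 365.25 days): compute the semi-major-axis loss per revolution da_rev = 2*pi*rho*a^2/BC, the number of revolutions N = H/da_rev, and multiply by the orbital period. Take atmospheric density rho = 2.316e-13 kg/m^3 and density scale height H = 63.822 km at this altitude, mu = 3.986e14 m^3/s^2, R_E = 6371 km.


a = R_E + alt = 6941.3000 km = 6.9413e+06 m
da_rev = 2*pi*rho*a^2/BC = 2*pi*2.316e-13*(6.9413e+06)^2/147.5 = 0.475344018 m per revolution
N = H/da_rev = 63822.0000 m / 0.475344018 m = 134264.8642 revolutions
P = 2*pi*sqrt(a^3/mu) = 5755.3593 s
lifetime = N*P = 134264.8642 * 5755.3593 = 7.7274254e+08 s = 8943.7794 days
years = 8943.7794 / 365.25 = 24.4867 years

24.4867 years


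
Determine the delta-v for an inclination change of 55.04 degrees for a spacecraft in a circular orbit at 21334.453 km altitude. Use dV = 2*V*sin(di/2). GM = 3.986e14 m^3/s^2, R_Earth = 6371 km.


r = 27705.4530 km = 2.7705453e+07 m
V = sqrt(mu/r) = 3793.0277 m/s
di = 55.04 deg = 0.9606292 rad
dV = 2*V*sin(di/2) = 2*3793.0277*sin(0.4803146)
dV = 3505.1992 m/s = 3.5052 km/s

3.5052 km/s


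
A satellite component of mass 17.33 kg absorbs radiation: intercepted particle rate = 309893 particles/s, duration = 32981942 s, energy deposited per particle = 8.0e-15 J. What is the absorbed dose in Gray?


Total energy deposited = rate * time * E_per
  = 309893 * 32981942 * 8.0e-15 = 0.08176698 J
Dose = E_total / mass = 0.08176698 / 17.33
Dose = 0.004718233 Gy

0.0047 Gy


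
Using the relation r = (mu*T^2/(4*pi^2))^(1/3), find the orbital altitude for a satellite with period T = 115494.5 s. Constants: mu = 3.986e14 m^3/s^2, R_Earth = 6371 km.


T = 115494.5 s
r = (mu*T^2/(4*pi^2))^(1/3) = (3.986e14 * 115494.5^2 / (4*pi^2))^(1/3)
r = 5.1258598e+07 m = 51258.5977 km
alt = r - R_E = 51258.5977 - 6371 = 44887.5977 km

44887.5977 km


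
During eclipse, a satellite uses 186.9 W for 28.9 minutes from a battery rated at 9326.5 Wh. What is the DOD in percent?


E_used = P * t / 60 = 186.9 * 28.9 / 60 = 90.0235 Wh
DOD = E_used / E_total * 100 = 90.0235 / 9326.5 * 100
DOD = 0.9652442 %

0.9652 %


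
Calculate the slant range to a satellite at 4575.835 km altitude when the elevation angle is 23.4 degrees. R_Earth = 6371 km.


h = 4575.835 km, el = 23.4 deg
d = -R_E*sin(el) + sqrt((R_E*sin(el))^2 + 2*R_E*h + h^2)
d = -6371.0000*sin(0.408407) + sqrt((6371.0000*0.3971479)^2 + 2*6371.0000*4575.835 + 4575.835^2)
d = 6724.2624 km

6724.2624 km


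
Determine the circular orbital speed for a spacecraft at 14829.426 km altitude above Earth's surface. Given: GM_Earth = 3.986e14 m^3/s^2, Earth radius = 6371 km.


r = R_E + alt = 6371.0 + 14829.426 = 21200.4260 km = 2.1200426e+07 m
v = sqrt(mu/r) = sqrt(3.986e14 / 2.1200426e+07) = 4336.0707 m/s = 4.3361 km/s

4.3361 km/s


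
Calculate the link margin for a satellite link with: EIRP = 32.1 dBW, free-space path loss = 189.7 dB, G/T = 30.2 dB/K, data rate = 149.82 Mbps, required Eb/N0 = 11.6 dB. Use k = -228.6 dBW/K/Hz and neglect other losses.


C/N0 = EIRP - FSPL + G/T - k = 32.1 - 189.7 + 30.2 - (-228.6)
C/N0 = 101.2000 dB-Hz
R_b = 149.82 Mbps = 1.4982e+08 bps -> 10*log10(R_b) = 81.7557 dB-Hz
Eb/N0 = C/N0 - 10*log10(R_b) = 101.2000 - 81.7557 = 19.4443 dB
Margin = Eb/N0 - Eb/N0_req = 19.4443 - 11.6 = 7.8443 dB (link closes)

7.8443 dB


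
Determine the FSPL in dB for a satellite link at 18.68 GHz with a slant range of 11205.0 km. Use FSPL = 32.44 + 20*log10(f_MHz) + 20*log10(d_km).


f = 18.68 GHz = 18680.0000 MHz
d = 11205.0 km
FSPL = 32.44 + 20*log10(18680.0000) + 20*log10(11205.0)
FSPL = 32.44 + 85.4275 + 80.9882
FSPL = 198.8558 dB

198.8558 dB


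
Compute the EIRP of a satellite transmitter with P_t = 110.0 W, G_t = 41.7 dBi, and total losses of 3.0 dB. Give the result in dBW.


Pt = 110.0 W = 20.4139 dBW
EIRP = Pt_dBW + Gt - losses = 20.4139 + 41.7 - 3.0 = 59.1139 dBW

59.1139 dBW


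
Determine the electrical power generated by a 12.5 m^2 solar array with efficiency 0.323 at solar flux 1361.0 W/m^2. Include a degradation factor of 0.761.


P = area * eta * S * degradation
P = 12.5 * 0.323 * 1361.0 * 0.761
P = 4181.7235 W

4181.7235 W


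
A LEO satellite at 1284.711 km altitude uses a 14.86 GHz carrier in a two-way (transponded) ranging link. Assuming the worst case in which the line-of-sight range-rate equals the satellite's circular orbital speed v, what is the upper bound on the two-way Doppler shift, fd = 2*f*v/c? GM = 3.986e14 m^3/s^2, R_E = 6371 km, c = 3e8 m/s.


r = 7.655711e+06 m
v = sqrt(mu/r) = 7215.6570 m/s (worst-case radial velocity)
f = 14.86 GHz = 1.486e+10 Hz
fd = 2*f*v/c = 2*1.486e+10*7215.6570/3.0e+08
fd = 714831.0889 Hz

714831.0889 Hz


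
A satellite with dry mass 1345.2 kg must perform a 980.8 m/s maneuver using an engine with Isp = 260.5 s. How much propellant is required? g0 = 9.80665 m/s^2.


ve = Isp * g0 = 260.5 * 9.80665 = 2554.632325 m/s
mass ratio = exp(dv/ve) = exp(980.8/2554.632325) = 1.46804268
m_prop = m_dry * (mr - 1) = 1345.2 * (1.46804268 - 1)
m_prop = 629.6110 kg

629.6110 kg


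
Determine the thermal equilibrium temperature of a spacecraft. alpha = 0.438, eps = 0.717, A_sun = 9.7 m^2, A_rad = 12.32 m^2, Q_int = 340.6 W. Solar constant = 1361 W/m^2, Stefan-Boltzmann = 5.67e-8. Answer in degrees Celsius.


Numerator = alpha*S*A_sun + Q_int = 0.438*1361*9.7 + 340.6 = 6122.9446 W
Denominator = eps*sigma*A_rad = 0.717*5.67e-8*12.32 = 5.0085605e-07 W/K^4
T^4 = 1.2224959e+10 K^4
T = 332.5155 K = 59.3655 C

59.3655 degrees Celsius


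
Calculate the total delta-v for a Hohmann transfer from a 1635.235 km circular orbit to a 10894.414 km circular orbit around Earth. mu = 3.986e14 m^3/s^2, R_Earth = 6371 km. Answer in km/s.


r1 = 8006.2350 km = 8.006235e+06 m
r2 = 17265.4140 km = 1.7265414e+07 m
dv1 = sqrt(mu/r1)*(sqrt(2*r2/(r1+r2)) - 1) = 1191.9247 m/s
dv2 = sqrt(mu/r2)*(1 - sqrt(2*r1/(r1+r2))) = 980.1962 m/s
total dv = |dv1| + |dv2| = 1191.9247 + 980.1962 = 2172.1209 m/s = 2.1721 km/s

2.1721 km/s


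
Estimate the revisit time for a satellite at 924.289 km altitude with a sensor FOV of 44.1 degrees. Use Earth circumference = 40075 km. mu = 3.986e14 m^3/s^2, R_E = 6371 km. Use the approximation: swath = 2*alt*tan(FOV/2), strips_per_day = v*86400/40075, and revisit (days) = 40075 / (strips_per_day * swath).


swath = 2*924.289*tan(0.3848451) = 748.7512 km
v = sqrt(mu/r) = 7391.7522 m/s = 7.3918 km/s
strips/day = v*86400/40075 = 7.3918*86400/40075 = 15.9363
coverage/day = strips * swath = 15.9363 * 748.7512 = 11932.3264 km
revisit = 40075 / 11932.3264 = 3.3585 days

3.3585 days


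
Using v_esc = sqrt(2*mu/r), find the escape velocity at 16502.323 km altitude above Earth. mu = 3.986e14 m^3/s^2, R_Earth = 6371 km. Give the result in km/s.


r = 6371.0 + 16502.323 = 22873.3230 km = 2.2873323e+07 m
v_esc = sqrt(2*mu/r) = sqrt(2*3.986e14 / 2.2873323e+07)
v_esc = 5903.6284 m/s = 5.9036 km/s

5.9036 km/s


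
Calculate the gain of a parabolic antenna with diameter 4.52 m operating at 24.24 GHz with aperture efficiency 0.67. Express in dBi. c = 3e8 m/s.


lambda = c/f = 3e8 / 2.424e+10 = 0.01237624 m
G = eta*(pi*D/lambda)^2 = 0.67*(pi*4.52/0.01237624)^2
G = 882011.2798 (linear)
G = 10*log10(882011.2798) = 59.4547 dBi

59.4547 dBi


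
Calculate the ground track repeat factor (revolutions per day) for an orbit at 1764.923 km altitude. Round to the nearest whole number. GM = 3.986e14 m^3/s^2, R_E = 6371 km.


r = 8.135923e+06 m
T = 2*pi*sqrt(r^3/mu) = 7303.3391 s = 121.7223 min
revs/day = 1440 / 121.7223 = 11.8302
Rounded: 12 revolutions per day

12 revolutions per day


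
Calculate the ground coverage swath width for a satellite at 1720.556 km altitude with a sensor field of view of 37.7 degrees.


FOV = 37.7 deg = 0.6579891 rad
swath = 2 * alt * tan(FOV/2) = 2 * 1720.556 * tan(0.3289946)
swath = 2 * 1720.556 * 0.3414019
swath = 1174.8020 km

1174.8020 km


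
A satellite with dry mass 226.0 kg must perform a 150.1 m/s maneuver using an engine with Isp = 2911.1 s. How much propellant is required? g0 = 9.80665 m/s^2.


ve = Isp * g0 = 2911.1 * 9.80665 = 28548.138815 m/s
mass ratio = exp(dv/ve) = exp(150.1/28548.138815) = 1.00527163
m_prop = m_dry * (mr - 1) = 226.0 * (1.00527163 - 1)
m_prop = 1.1914 kg

1.1914 kg


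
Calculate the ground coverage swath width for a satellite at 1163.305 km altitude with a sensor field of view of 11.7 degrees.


FOV = 11.7 deg = 0.2042035 rad
swath = 2 * alt * tan(FOV/2) = 2 * 1163.305 * tan(0.1021018)
swath = 2 * 1163.305 * 0.102458
swath = 238.3799 km

238.3799 km


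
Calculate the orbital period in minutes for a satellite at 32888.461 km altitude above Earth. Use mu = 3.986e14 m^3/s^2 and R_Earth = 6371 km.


r = 39259.4610 km = 3.9259461e+07 m
T = 2*pi*sqrt(r^3/mu) = 2*pi*sqrt(6.0510814e+22 / 3.986e14)
T = 77415.4639 s = 1290.2577 min

1290.2577 minutes


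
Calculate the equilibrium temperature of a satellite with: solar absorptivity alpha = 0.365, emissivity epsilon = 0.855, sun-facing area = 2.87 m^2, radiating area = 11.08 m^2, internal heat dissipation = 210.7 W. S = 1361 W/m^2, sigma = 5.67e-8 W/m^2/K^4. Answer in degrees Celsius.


Numerator = alpha*S*A_sun + Q_int = 0.365*1361*2.87 + 210.7 = 1636.4156 W
Denominator = eps*sigma*A_rad = 0.855*5.67e-8*11.08 = 5.3714178e-07 W/K^4
T^4 = 3.0465244e+09 K^4
T = 234.9369 K = -38.2131 C

-38.2131 degrees Celsius


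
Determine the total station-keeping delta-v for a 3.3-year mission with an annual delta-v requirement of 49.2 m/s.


dV = rate * years = 49.2 * 3.3
dV = 162.3600 m/s

162.3600 m/s


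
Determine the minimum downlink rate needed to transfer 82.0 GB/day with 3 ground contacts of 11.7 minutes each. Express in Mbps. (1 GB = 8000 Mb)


total contact time = 3 * 11.7 * 60 = 2106.0000 s
data = 82.0 GB = 656000.0000 Mb
rate = 656000.0000 / 2106.0000 = 311.4910 Mbps

311.4910 Mbps


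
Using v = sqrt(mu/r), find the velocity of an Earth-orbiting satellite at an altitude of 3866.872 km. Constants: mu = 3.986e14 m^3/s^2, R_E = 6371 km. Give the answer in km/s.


r = R_E + alt = 6371.0 + 3866.872 = 10237.8720 km = 1.0237872e+07 m
v = sqrt(mu/r) = sqrt(3.986e14 / 1.0237872e+07) = 6239.7013 m/s = 6.2397 km/s

6.2397 km/s


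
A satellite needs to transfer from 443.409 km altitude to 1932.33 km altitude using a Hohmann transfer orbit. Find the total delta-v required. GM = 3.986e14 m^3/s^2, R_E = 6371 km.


r1 = 6814.4090 km = 6.814409e+06 m
r2 = 8303.3300 km = 8.30333e+06 m
dv1 = sqrt(mu/r1)*(sqrt(2*r2/(r1+r2)) - 1) = 367.7822 m/s
dv2 = sqrt(mu/r2)*(1 - sqrt(2*r1/(r1+r2))) = 350.0327 m/s
total dv = |dv1| + |dv2| = 367.7822 + 350.0327 = 717.8149 m/s = 0.7178149 km/s

0.7178 km/s


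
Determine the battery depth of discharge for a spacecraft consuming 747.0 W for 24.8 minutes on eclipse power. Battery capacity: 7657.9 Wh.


E_used = P * t / 60 = 747.0 * 24.8 / 60 = 308.7600 Wh
DOD = E_used / E_total * 100 = 308.7600 / 7657.9 * 100
DOD = 4.0319 %

4.0319 %


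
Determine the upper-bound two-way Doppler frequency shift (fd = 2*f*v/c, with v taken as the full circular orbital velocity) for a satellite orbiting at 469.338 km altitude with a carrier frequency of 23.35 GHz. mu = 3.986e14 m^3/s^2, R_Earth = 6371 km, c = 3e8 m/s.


r = 6.840338e+06 m
v = sqrt(mu/r) = 7633.6082 m/s (worst-case radial velocity)
f = 23.35 GHz = 2.335e+10 Hz
fd = 2*f*v/c = 2*2.335e+10*7633.6082/3.0e+08
fd = 1.1882983e+06 Hz

1.1883e+06 Hz


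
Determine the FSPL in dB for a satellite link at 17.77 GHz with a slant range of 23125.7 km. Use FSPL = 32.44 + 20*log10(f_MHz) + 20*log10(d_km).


f = 17.77 GHz = 17770.0000 MHz
d = 23125.7 km
FSPL = 32.44 + 20*log10(17770.0000) + 20*log10(23125.7)
FSPL = 32.44 + 84.9937 + 87.2819
FSPL = 204.7156 dB

204.7156 dB


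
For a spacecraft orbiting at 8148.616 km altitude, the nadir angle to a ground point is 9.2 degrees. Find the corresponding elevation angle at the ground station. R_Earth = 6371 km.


r = R_E + alt = 14519.6160 km
Law of sines in the satellite / Earth-center / ground-point triangle:
  sin(nadir)/R_E = sin(90 + el)/r  =>  cos(el) = (r/R_E)*sin(nadir)
cos(el) = (14519.6160 / 6371.0000) * sin(9.2 deg) = 0.3643719
el = arccos(0.3643719) = 68.6311 deg
(Earth-central angle = 90 - nadir - el = 12.1689 deg)

68.6311 degrees


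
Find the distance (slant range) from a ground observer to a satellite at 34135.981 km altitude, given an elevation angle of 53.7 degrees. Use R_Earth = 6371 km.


h = 34135.981 km, el = 53.7 deg
d = -R_E*sin(el) + sqrt((R_E*sin(el))^2 + 2*R_E*h + h^2)
d = -6371.0000*sin(0.9372418) + sqrt((6371.0000*0.8059283)^2 + 2*6371.0000*34135.981 + 34135.981^2)
d = 35196.4322 km

35196.4322 km


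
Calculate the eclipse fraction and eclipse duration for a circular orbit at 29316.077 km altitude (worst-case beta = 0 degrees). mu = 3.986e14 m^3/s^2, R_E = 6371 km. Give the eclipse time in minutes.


r = 35687.0770 km
T = 1118.2179 min
Eclipse fraction = arcsin(R_E/r)/pi = arcsin(6371.0000/35687.0770)/pi
= arcsin(0.178524)/pi = 0.05713222
Eclipse duration = 0.05713222 * 1118.2179 = 63.8863 min

63.8863 minutes


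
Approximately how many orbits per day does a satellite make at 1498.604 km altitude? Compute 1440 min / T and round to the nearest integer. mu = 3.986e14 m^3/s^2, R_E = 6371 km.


r = 7.869604e+06 m
T = 2*pi*sqrt(r^3/mu) = 6947.6917 s = 115.7949 min
revs/day = 1440 / 115.7949 = 12.4358
Rounded: 12 revolutions per day

12 revolutions per day


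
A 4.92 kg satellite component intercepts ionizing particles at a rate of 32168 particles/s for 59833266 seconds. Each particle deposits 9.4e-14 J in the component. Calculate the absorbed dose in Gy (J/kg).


Total energy deposited = rate * time * E_per
  = 32168 * 59833266 * 9.4e-14 = 0.1809234 J
Dose = E_total / mass = 0.1809234 / 4.92
Dose = 0.03677304 Gy

0.0368 Gy


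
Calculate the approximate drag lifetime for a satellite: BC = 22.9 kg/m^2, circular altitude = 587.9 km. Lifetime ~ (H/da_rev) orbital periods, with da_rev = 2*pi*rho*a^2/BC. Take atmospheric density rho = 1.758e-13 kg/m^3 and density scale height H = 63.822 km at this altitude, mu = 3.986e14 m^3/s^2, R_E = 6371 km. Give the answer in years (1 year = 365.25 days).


a = R_E + alt = 6958.9000 km = 6.9589e+06 m
da_rev = 2*pi*rho*a^2/BC = 2*pi*1.758e-13*(6.9589e+06)^2/22.9 = 2.335847 m per revolution
N = H/da_rev = 63822.0000 m / 2.335847 m = 27322.8477 revolutions
P = 2*pi*sqrt(a^3/mu) = 5777.2627 s
lifetime = N*P = 27322.8477 * 5777.2627 = 1.5785127e+08 s = 1826.9823 days
years = 1826.9823 / 365.25 = 5.0020 years

5.0020 years


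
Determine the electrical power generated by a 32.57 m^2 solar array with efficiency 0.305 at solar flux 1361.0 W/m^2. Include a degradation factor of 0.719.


P = area * eta * S * degradation
P = 32.57 * 0.305 * 1361.0 * 0.719
P = 9720.8583 W

9720.8583 W


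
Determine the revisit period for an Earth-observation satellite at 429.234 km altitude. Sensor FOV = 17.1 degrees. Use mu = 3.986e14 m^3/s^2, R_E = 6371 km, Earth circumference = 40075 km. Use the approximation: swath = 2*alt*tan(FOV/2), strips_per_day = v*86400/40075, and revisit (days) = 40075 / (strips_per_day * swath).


swath = 2*429.234*tan(0.1492257) = 129.0649 km
v = sqrt(mu/r) = 7656.0845 m/s = 7.6561 km/s
strips/day = v*86400/40075 = 7.6561*86400/40075 = 16.5062
coverage/day = strips * swath = 16.5062 * 129.0649 = 2130.3700 km
revisit = 40075 / 2130.3700 = 18.8113 days

18.8113 days


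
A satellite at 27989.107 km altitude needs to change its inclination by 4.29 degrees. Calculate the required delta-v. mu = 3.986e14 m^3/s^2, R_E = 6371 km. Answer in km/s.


r = 34360.1070 km = 3.4360107e+07 m
V = sqrt(mu/r) = 3405.9745 m/s
di = 4.29 deg = 0.07487462 rad
dV = 2*V*sin(di/2) = 2*3405.9745*sin(0.03743731)
dV = 254.9615 m/s = 0.2549615 km/s

0.2550 km/s


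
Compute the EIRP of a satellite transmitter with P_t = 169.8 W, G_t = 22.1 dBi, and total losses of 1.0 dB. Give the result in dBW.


Pt = 169.8 W = 22.2994 dBW
EIRP = Pt_dBW + Gt - losses = 22.2994 + 22.1 - 1.0 = 43.3994 dBW

43.3994 dBW


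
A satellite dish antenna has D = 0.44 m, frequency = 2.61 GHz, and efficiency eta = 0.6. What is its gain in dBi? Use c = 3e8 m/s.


lambda = c/f = 3e8 / 2.61e+09 = 0.1149425 m
G = eta*(pi*D/lambda)^2 = 0.6*(pi*0.44/0.1149425)^2
G = 86.7750 (linear)
G = 10*log10(86.7750) = 19.3839 dBi

19.3839 dBi


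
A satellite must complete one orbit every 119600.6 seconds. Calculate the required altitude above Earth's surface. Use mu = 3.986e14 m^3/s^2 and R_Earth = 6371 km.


T = 119600.6 s
r = (mu*T^2/(4*pi^2))^(1/3) = (3.986e14 * 119600.6^2 / (4*pi^2))^(1/3)
r = 5.2466419e+07 m = 52466.4192 km
alt = r - R_E = 52466.4192 - 6371 = 46095.4192 km

46095.4192 km


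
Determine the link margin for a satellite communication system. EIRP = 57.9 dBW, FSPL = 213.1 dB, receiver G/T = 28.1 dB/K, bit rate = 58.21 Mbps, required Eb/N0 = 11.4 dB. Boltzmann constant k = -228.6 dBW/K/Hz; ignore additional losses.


C/N0 = EIRP - FSPL + G/T - k = 57.9 - 213.1 + 28.1 - (-228.6)
C/N0 = 101.5000 dB-Hz
R_b = 58.21 Mbps = 5.821e+07 bps -> 10*log10(R_b) = 77.6500 dB-Hz
Eb/N0 = C/N0 - 10*log10(R_b) = 101.5000 - 77.6500 = 23.8500 dB
Margin = Eb/N0 - Eb/N0_req = 23.8500 - 11.4 = 12.4500 dB (link closes)

12.4500 dB


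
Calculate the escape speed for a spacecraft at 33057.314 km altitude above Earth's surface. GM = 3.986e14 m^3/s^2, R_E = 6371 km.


r = 6371.0 + 33057.314 = 39428.3140 km = 3.9428314e+07 m
v_esc = sqrt(2*mu/r) = sqrt(2*3.986e14 / 3.9428314e+07)
v_esc = 4496.5512 m/s = 4.4966 km/s

4.4966 km/s


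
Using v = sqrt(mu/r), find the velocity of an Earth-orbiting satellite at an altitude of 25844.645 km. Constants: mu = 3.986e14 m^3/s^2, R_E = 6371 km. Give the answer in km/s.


r = R_E + alt = 6371.0 + 25844.645 = 32215.6450 km = 3.2215645e+07 m
v = sqrt(mu/r) = sqrt(3.986e14 / 3.2215645e+07) = 3517.5091 m/s = 3.5175 km/s

3.5175 km/s


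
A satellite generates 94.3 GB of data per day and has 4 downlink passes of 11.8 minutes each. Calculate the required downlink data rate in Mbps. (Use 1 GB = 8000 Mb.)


total contact time = 4 * 11.8 * 60 = 2832.0000 s
data = 94.3 GB = 754400.0000 Mb
rate = 754400.0000 / 2832.0000 = 266.3842 Mbps

266.3842 Mbps


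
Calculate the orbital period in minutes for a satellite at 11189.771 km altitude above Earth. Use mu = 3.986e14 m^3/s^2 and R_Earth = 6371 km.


r = 17560.7710 km = 1.7560771e+07 m
T = 2*pi*sqrt(r^3/mu) = 2*pi*sqrt(5.4154025e+21 / 3.986e14)
T = 23159.3620 s = 385.9894 min

385.9894 minutes


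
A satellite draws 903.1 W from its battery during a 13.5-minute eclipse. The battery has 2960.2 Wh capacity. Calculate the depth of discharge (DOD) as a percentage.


E_used = P * t / 60 = 903.1 * 13.5 / 60 = 203.1975 Wh
DOD = E_used / E_total * 100 = 203.1975 / 2960.2 * 100
DOD = 6.8643 %

6.8643 %


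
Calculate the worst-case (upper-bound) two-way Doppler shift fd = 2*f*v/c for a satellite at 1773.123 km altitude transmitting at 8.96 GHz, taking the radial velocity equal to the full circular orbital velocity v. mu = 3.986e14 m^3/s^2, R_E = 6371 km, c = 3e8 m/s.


r = 8.144123e+06 m
v = sqrt(mu/r) = 6995.9466 m/s (worst-case radial velocity)
f = 8.96 GHz = 8.96e+09 Hz
fd = 2*f*v/c = 2*8.96e+09*6995.9466/3.0e+08
fd = 417891.2095 Hz

417891.2095 Hz


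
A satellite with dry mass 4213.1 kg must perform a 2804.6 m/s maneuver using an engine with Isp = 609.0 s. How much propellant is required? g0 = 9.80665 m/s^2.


ve = Isp * g0 = 609.0 * 9.80665 = 5972.249850 m/s
mass ratio = exp(dv/ve) = exp(2804.6/5972.249850) = 1.59936275
m_prop = m_dry * (mr - 1) = 4213.1 * (1.59936275 - 1)
m_prop = 2525.1752 kg

2525.1752 kg


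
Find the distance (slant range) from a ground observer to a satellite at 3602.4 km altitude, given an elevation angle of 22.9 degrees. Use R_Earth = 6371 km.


h = 3602.4 km, el = 22.9 deg
d = -R_E*sin(el) + sqrt((R_E*sin(el))^2 + 2*R_E*h + h^2)
d = -6371.0000*sin(0.3996804) + sqrt((6371.0000*0.389124)^2 + 2*6371.0000*3602.4 + 3602.4^2)
d = 5584.7022 km

5584.7022 km


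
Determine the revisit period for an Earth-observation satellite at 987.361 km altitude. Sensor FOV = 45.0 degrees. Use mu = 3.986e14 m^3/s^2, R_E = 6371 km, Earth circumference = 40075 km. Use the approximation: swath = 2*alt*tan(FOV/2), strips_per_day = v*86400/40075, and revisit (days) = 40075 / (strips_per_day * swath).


swath = 2*987.361*tan(0.3926991) = 817.9566 km
v = sqrt(mu/r) = 7360.0049 m/s = 7.3600 km/s
strips/day = v*86400/40075 = 7.3600*86400/40075 = 15.8679
coverage/day = strips * swath = 15.8679 * 817.9566 = 12979.2200 km
revisit = 40075 / 12979.2200 = 3.0876 days

3.0876 days


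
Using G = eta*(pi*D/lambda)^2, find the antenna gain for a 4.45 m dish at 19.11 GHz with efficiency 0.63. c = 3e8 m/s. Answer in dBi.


lambda = c/f = 3e8 / 1.911e+10 = 0.01569859 m
G = eta*(pi*D/lambda)^2 = 0.63*(pi*4.45/0.01569859)^2
G = 499619.2711 (linear)
G = 10*log10(499619.2711) = 56.9864 dBi

56.9864 dBi


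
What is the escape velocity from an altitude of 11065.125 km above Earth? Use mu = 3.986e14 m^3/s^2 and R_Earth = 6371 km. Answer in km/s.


r = 6371.0 + 11065.125 = 17436.1250 km = 1.7436125e+07 m
v_esc = sqrt(2*mu/r) = sqrt(2*3.986e14 / 1.7436125e+07)
v_esc = 6761.7430 m/s = 6.7617 km/s

6.7617 km/s


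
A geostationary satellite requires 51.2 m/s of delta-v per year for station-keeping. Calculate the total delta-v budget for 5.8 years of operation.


dV = rate * years = 51.2 * 5.8
dV = 296.9600 m/s

296.9600 m/s


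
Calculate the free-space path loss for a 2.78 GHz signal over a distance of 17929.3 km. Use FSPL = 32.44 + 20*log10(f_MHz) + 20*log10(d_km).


f = 2.78 GHz = 2780.0000 MHz
d = 17929.3 km
FSPL = 32.44 + 20*log10(2780.0000) + 20*log10(17929.3)
FSPL = 32.44 + 68.8809 + 85.0713
FSPL = 186.3922 dB

186.3922 dB


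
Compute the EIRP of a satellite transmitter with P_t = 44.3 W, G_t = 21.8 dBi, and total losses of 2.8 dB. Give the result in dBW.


Pt = 44.3 W = 16.4640 dBW
EIRP = Pt_dBW + Gt - losses = 16.4640 + 21.8 - 2.8 = 35.4640 dBW

35.4640 dBW


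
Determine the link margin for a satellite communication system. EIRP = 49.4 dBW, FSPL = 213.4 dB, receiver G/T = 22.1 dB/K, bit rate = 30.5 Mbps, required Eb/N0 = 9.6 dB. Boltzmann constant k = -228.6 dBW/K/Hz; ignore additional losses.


C/N0 = EIRP - FSPL + G/T - k = 49.4 - 213.4 + 22.1 - (-228.6)
C/N0 = 86.7000 dB-Hz
R_b = 30.5 Mbps = 3.05e+07 bps -> 10*log10(R_b) = 74.8430 dB-Hz
Eb/N0 = C/N0 - 10*log10(R_b) = 86.7000 - 74.8430 = 11.8570 dB
Margin = Eb/N0 - Eb/N0_req = 11.8570 - 9.6 = 2.2570 dB (link closes)

2.2570 dB


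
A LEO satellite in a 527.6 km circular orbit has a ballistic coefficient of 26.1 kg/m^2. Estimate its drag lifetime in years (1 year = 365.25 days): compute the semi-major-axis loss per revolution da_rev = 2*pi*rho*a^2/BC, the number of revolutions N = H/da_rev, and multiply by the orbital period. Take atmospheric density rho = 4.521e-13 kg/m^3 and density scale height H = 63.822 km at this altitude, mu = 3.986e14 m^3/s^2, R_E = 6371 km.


a = R_E + alt = 6898.6000 km = 6.8986e+06 m
da_rev = 2*pi*rho*a^2/BC = 2*pi*4.521e-13*(6.8986e+06)^2/26.1 = 5.179595 m per revolution
N = H/da_rev = 63822.0000 m / 5.179595 m = 12321.8130 revolutions
P = 2*pi*sqrt(a^3/mu) = 5702.3342 s
lifetime = N*P = 12321.8130 * 5702.3342 = 7.0263096e+07 s = 813.2303 days
years = 813.2303 / 365.25 = 2.2265 years

2.2265 years


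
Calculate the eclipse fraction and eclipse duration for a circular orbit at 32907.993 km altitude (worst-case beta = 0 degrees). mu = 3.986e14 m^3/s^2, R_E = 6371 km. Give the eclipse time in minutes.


r = 39278.9930 km
T = 1291.2207 min
Eclipse fraction = arcsin(R_E/r)/pi = arcsin(6371.0000/39278.9930)/pi
= arcsin(0.1621987)/pi = 0.05185854
Eclipse duration = 0.05185854 * 1291.2207 = 66.9608 min

66.9608 minutes


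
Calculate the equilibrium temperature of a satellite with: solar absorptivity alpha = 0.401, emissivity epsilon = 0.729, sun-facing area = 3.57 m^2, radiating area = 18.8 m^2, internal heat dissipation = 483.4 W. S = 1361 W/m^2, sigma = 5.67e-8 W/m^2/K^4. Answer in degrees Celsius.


Numerator = alpha*S*A_sun + Q_int = 0.401*1361*3.57 + 483.4 = 2431.7668 W
Denominator = eps*sigma*A_rad = 0.729*5.67e-8*18.8 = 7.7708484e-07 W/K^4
T^4 = 3.1293453e+09 K^4
T = 236.5175 K = -36.6325 C

-36.6325 degrees Celsius


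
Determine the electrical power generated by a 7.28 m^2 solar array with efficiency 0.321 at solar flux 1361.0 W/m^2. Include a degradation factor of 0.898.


P = area * eta * S * degradation
P = 7.28 * 0.321 * 1361.0 * 0.898
P = 2856.0833 W

2856.0833 W


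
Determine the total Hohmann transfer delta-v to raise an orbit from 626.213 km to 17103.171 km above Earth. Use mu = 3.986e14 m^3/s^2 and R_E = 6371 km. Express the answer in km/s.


r1 = 6997.2130 km = 6.997213e+06 m
r2 = 23474.1710 km = 2.3474171e+07 m
dv1 = sqrt(mu/r1)*(sqrt(2*r2/(r1+r2)) - 1) = 1820.9499 m/s
dv2 = sqrt(mu/r2)*(1 - sqrt(2*r1/(r1+r2))) = 1328.1481 m/s
total dv = |dv1| + |dv2| = 1820.9499 + 1328.1481 = 3149.0980 m/s = 3.1491 km/s

3.1491 km/s


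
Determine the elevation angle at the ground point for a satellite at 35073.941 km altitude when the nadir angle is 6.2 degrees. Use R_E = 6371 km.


r = R_E + alt = 41444.9410 km
Law of sines in the satellite / Earth-center / ground-point triangle:
  sin(nadir)/R_E = sin(90 + el)/r  =>  cos(el) = (r/R_E)*sin(nadir)
cos(el) = (41444.9410 / 6371.0000) * sin(6.2 deg) = 0.7025627
el = arccos(0.7025627) = 45.3670 deg
(Earth-central angle = 90 - nadir - el = 38.4330 deg)

45.3670 degrees


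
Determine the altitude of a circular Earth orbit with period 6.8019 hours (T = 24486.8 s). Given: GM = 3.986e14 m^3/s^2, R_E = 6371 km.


T = 24486.8 s
r = (mu*T^2/(4*pi^2))^(1/3) = (3.986e14 * 24486.8^2 / (4*pi^2))^(1/3)
r = 1.8225546e+07 m = 18225.5458 km
alt = r - R_E = 18225.5458 - 6371 = 11854.5458 km

11854.5458 km


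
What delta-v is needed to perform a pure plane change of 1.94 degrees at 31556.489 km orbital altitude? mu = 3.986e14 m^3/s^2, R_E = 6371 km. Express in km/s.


r = 37927.4890 km = 3.7927489e+07 m
V = sqrt(mu/r) = 3241.8402 m/s
di = 1.94 deg = 0.03385939 rad
dV = 2*V*sin(di/2) = 2*3241.8402*sin(0.01692969)
dV = 109.7615 m/s = 0.1097615 km/s

0.1098 km/s


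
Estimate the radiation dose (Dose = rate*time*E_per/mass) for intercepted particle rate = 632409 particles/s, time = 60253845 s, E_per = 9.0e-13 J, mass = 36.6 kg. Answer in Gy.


Total energy deposited = rate * time * E_per
  = 632409 * 60253845 * 9.0e-13 = 34.2946 J
Dose = E_total / mass = 34.2946 / 36.6
Dose = 0.93701 Gy

0.9370 Gy


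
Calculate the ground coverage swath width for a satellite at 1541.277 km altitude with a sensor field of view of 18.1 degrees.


FOV = 18.1 deg = 0.3159046 rad
swath = 2 * alt * tan(FOV/2) = 2 * 1541.277 * tan(0.1579523)
swath = 2 * 1541.277 * 0.1592791
swath = 490.9865 km

490.9865 km


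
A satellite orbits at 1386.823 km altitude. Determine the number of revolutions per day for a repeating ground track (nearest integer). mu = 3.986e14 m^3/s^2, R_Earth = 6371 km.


r = 7.757823e+06 m
T = 2*pi*sqrt(r^3/mu) = 6800.1896 s = 113.3365 min
revs/day = 1440 / 113.3365 = 12.7055
Rounded: 13 revolutions per day

13 revolutions per day


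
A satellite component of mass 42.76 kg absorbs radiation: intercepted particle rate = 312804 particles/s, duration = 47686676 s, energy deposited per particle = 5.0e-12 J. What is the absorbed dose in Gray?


Total energy deposited = rate * time * E_per
  = 312804 * 47686676 * 5.0e-12 = 74.5829 J
Dose = E_total / mass = 74.5829 / 42.76
Dose = 1.7442 Gy

1.7442 Gy


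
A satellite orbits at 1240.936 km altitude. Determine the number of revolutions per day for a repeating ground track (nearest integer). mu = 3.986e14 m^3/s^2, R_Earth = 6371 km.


r = 7.611936e+06 m
T = 2*pi*sqrt(r^3/mu) = 6609.2764 s = 110.1546 min
revs/day = 1440 / 110.1546 = 13.0725
Rounded: 13 revolutions per day

13 revolutions per day


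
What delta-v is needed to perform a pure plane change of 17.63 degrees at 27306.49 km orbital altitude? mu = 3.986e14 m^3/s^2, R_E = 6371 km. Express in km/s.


r = 33677.4900 km = 3.367749e+07 m
V = sqrt(mu/r) = 3440.3196 m/s
di = 17.63 deg = 0.3077015 rad
dV = 2*V*sin(di/2) = 2*3440.3196*sin(0.1538508)
dV = 1054.4204 m/s = 1.0544 km/s

1.0544 km/s


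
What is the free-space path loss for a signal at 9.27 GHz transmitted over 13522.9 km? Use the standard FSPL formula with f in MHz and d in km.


f = 9.27 GHz = 9270.0000 MHz
d = 13522.9 km
FSPL = 32.44 + 20*log10(9270.0000) + 20*log10(13522.9)
FSPL = 32.44 + 79.3416 + 82.6214
FSPL = 194.4030 dB

194.4030 dB


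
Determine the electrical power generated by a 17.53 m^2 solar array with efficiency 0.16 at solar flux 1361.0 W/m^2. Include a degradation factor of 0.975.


P = area * eta * S * degradation
P = 17.53 * 0.16 * 1361.0 * 0.975
P = 3721.8995 W

3721.8995 W


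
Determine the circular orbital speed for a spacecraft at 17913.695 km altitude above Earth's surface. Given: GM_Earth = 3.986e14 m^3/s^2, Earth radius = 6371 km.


r = R_E + alt = 6371.0 + 17913.695 = 24284.6950 km = 2.4284695e+07 m
v = sqrt(mu/r) = sqrt(3.986e14 / 2.4284695e+07) = 4051.3738 m/s = 4.0514 km/s

4.0514 km/s


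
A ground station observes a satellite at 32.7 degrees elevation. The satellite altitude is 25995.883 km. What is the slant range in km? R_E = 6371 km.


h = 25995.883 km, el = 32.7 deg
d = -R_E*sin(el) + sqrt((R_E*sin(el))^2 + 2*R_E*h + h^2)
d = -6371.0000*sin(0.5707227) + sqrt((6371.0000*0.5402403)^2 + 2*6371.0000*25995.883 + 25995.883^2)
d = 28477.9026 km

28477.9026 km


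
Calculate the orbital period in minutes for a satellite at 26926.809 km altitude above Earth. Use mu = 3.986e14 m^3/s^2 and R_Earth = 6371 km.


r = 33297.8090 km = 3.3297809e+07 m
T = 2*pi*sqrt(r^3/mu) = 2*pi*sqrt(3.6918749e+22 / 3.986e14)
T = 60469.2675 s = 1007.8211 min

1007.8211 minutes


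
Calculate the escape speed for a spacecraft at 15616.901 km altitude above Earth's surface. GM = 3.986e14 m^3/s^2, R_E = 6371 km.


r = 6371.0 + 15616.901 = 21987.9010 km = 2.1987901e+07 m
v_esc = sqrt(2*mu/r) = sqrt(2*3.986e14 / 2.1987901e+07)
v_esc = 6021.3207 m/s = 6.0213 km/s

6.0213 km/s


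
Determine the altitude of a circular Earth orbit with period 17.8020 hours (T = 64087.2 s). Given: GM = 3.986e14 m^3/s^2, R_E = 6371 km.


T = 64087.2 s
r = (mu*T^2/(4*pi^2))^(1/3) = (3.986e14 * 64087.2^2 / (4*pi^2))^(1/3)
r = 3.4613064e+07 m = 34613.0644 km
alt = r - R_E = 34613.0644 - 6371 = 28242.0644 km

28242.0644 km


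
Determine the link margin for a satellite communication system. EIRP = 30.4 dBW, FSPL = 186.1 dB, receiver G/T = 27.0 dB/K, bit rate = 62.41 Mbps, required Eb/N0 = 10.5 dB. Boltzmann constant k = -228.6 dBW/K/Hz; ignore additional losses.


C/N0 = EIRP - FSPL + G/T - k = 30.4 - 186.1 + 27.0 - (-228.6)
C/N0 = 99.9000 dB-Hz
R_b = 62.41 Mbps = 6.241e+07 bps -> 10*log10(R_b) = 77.9525 dB-Hz
Eb/N0 = C/N0 - 10*log10(R_b) = 99.9000 - 77.9525 = 21.9475 dB
Margin = Eb/N0 - Eb/N0_req = 21.9475 - 10.5 = 11.4475 dB (link closes)

11.4475 dB


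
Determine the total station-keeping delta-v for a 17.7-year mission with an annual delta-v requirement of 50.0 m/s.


dV = rate * years = 50.0 * 17.7
dV = 885.0000 m/s

885.0000 m/s


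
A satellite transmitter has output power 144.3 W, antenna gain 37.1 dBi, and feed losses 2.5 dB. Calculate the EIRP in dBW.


Pt = 144.3 W = 21.5927 dBW
EIRP = Pt_dBW + Gt - losses = 21.5927 + 37.1 - 2.5 = 56.1927 dBW

56.1927 dBW


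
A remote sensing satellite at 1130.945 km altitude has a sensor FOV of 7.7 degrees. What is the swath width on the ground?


FOV = 7.7 deg = 0.1343904 rad
swath = 2 * alt * tan(FOV/2) = 2 * 1130.945 * tan(0.06719518)
swath = 2 * 1130.945 * 0.06729649
swath = 152.2173 km

152.2173 km


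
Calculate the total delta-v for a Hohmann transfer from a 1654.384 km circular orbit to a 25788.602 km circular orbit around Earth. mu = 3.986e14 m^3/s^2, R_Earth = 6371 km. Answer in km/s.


r1 = 8025.3840 km = 8.025384e+06 m
r2 = 32159.6020 km = 3.2159602e+07 m
dv1 = sqrt(mu/r1)*(sqrt(2*r2/(r1+r2)) - 1) = 1868.5735 m/s
dv2 = sqrt(mu/r2)*(1 - sqrt(2*r1/(r1+r2))) = 1295.5763 m/s
total dv = |dv1| + |dv2| = 1868.5735 + 1295.5763 = 3164.1498 m/s = 3.1641 km/s

3.1641 km/s


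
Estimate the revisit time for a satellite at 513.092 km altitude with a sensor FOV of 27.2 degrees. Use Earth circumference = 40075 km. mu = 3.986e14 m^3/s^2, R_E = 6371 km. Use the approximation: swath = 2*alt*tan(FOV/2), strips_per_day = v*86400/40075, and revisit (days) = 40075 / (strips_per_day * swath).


swath = 2*513.092*tan(0.2373648) = 248.2600 km
v = sqrt(mu/r) = 7609.3106 m/s = 7.6093 km/s
strips/day = v*86400/40075 = 7.6093*86400/40075 = 16.4054
coverage/day = strips * swath = 16.4054 * 248.2600 = 4072.7930 km
revisit = 40075 / 4072.7930 = 9.8397 days

9.8397 days


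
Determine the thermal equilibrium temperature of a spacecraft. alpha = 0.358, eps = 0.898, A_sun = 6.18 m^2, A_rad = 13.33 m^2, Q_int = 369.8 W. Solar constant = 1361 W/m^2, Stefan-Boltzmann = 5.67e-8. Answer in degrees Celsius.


Numerator = alpha*S*A_sun + Q_int = 0.358*1361*6.18 + 369.8 = 3380.9308 W
Denominator = eps*sigma*A_rad = 0.898*5.67e-8*13.33 = 6.7871828e-07 W/K^4
T^4 = 4.9813464e+09 K^4
T = 265.6664 K = -7.4836 C

-7.4836 degrees Celsius
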